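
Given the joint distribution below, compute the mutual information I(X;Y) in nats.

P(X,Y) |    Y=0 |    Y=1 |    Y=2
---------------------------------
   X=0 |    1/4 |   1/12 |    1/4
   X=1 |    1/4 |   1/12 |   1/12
0.0297 nats

Mutual information: I(X;Y) = H(X) + H(Y) - H(X,Y)

Marginals:
P(X) = (7/12, 5/12), H(X) = 0.6792 nats
P(Y) = (1/2, 1/6, 1/3), H(Y) = 1.0114 nats

Joint entropy: H(X,Y) = 1.6609 nats

I(X;Y) = 0.6792 + 1.0114 - 1.6609 = 0.0297 nats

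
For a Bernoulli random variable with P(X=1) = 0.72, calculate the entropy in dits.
0.2575 dits

The binary entropy function is:
H(p) = -p log(p) - (1-p) log(1-p)

H(0.72) = -0.72 × log_10(0.72) - 0.28 × log_10(0.28)
H(0.72) = 0.2575 dits

Note: Binary entropy is maximized at p=0.5 (H=1 bit) and minimized at p=0 or p=1 (H=0).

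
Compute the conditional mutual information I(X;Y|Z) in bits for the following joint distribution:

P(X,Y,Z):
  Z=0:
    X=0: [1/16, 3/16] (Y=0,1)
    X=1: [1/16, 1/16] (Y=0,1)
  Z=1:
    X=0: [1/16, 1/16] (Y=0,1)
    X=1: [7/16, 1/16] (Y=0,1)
0.0710 bits

Conditional mutual information: I(X;Y|Z) = H(X|Z) + H(Y|Z) - H(X,Y|Z)

H(Z) = 0.9544
H(X,Z) = 1.7500 → H(X|Z) = 0.7956
H(Y,Z) = 1.7500 → H(Y|Z) = 0.7956
H(X,Y,Z) = 2.4746 → H(X,Y|Z) = 1.5202

I(X;Y|Z) = 0.7956 + 0.7956 - 1.5202 = 0.0710 bits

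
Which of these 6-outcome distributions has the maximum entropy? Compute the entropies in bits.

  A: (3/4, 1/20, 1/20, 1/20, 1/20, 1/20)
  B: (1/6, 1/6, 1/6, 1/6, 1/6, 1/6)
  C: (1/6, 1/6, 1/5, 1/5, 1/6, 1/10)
B

For a discrete distribution over n outcomes, entropy is maximized by the uniform distribution.

Computing entropies:
H(A) = 1.3918 bits
H(B) = 2.5850 bits
H(C) = 2.5534 bits

The uniform distribution (where all probabilities equal 1/6) achieves the maximum entropy of log_2(6) = 2.5850 bits.

Distribution B has the highest entropy.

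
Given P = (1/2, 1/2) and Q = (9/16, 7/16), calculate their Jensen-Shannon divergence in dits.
0.0009 dits

Jensen-Shannon divergence is:
JSD(P||Q) = 0.5 × D_KL(P||M) + 0.5 × D_KL(Q||M)
where M = 0.5 × (P + Q) is the mixture distribution.

M = 0.5 × (1/2, 1/2) + 0.5 × (9/16, 7/16) = (17/32, 15/32)

D_KL(P||M) = 0.0008 dits
D_KL(Q||M) = 0.0009 dits

JSD(P||Q) = 0.5 × 0.0008 + 0.5 × 0.0009 = 0.0009 dits

Unlike KL divergence, JSD is symmetric and bounded: 0 ≤ JSD ≤ log(2).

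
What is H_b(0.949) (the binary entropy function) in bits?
0.2906 bits

The binary entropy function is:
H(p) = -p log(p) - (1-p) log(1-p)

H(0.949) = -0.949 × log_2(0.949) - 0.051 × log_2(0.051)
H(0.949) = 0.2906 bits

Note: Binary entropy is maximized at p=0.5 (H=1 bit) and minimized at p=0 or p=1 (H=0).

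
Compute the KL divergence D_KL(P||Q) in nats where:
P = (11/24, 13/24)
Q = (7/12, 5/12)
0.0316 nats

KL divergence: D_KL(P||Q) = Σ p(x) log(p(x)/q(x))

Computing term by term:
  x=0: 11/24 × log_e[(11/24)/(7/12)] = 11/24 × -0.2412 = -0.1105
  x=1: 13/24 × log_e[(13/24)/(5/12)] = 13/24 × 0.2624 = 0.1421

D_KL(P||Q) = 0.0316 nats

Note: KL divergence is always non-negative and equals 0 iff P = Q.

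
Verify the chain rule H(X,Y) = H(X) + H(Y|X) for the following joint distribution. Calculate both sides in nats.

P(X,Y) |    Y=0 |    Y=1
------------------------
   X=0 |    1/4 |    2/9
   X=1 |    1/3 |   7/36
H(X,Y) = 1.3654, H(X) = 0.6916, H(Y|X) = 0.6738 (all in nats)

Chain rule: H(X,Y) = H(X) + H(Y|X)

Left side — joint entropy directly:
H(X,Y) = -Σ p(x,y) log p(x,y) = 1.3654 nats

Right side — compute H(Y|X) from the conditional distributions:
P(X) = (17/36, 19/36), so H(X) = 0.6916 nats
H(Y|X) = Σ_x P(X=x) · H(Y|X=x):
  P(Y|X=0) = (9/17, 8/17), H(Y|X=0) = 0.6914, weight P(X=0) = 17/36
  P(Y|X=1) = (12/19, 7/19), H(Y|X=1) = 0.6581, weight P(X=1) = 19/36
H(Y|X) = 0.6738 nats

H(X) + H(Y|X) = 0.6916 + 0.6738 = 1.3654 nats

Both sides equal 1.3654 nats. ✓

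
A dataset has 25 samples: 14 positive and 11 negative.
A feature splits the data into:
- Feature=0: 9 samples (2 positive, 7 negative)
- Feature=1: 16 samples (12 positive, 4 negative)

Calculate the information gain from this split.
0.1953 bits

Information Gain = H(Y) - H(Y|Feature)

Before split:
P(positive) = 14/25 = 0.5600
H(Y) = 0.9896 bits

After split:
Feature=0: H = 0.7642 bits (weight = 9/25)
Feature=1: H = 0.8113 bits (weight = 16/25)
H(Y|Feature) = (9/25)×0.7642 + (16/25)×0.8113 = 0.7943 bits

Information Gain = 0.9896 - 0.7943 = 0.1953 bits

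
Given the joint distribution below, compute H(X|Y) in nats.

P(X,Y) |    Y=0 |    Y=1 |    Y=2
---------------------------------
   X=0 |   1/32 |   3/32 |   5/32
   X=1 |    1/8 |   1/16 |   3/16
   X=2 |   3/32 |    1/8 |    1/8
1.0506 nats

Using the chain rule: H(X|Y) = H(X,Y) - H(Y)

First, compute H(X,Y) = 2.1091 nats

Marginal P(Y) = (1/4, 9/32, 15/32)
H(Y) = 1.0585 nats

H(X|Y) = H(X,Y) - H(Y) = 2.1091 - 1.0585 = 1.0506 nats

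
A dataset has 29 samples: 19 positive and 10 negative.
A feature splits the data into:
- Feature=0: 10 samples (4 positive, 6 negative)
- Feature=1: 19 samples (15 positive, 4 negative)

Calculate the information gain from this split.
0.1081 bits

Information Gain = H(Y) - H(Y|Feature)

Before split:
P(positive) = 19/29 = 0.6552
H(Y) = 0.9294 bits

After split:
Feature=0: H = 0.9710 bits (weight = 10/29)
Feature=1: H = 0.7425 bits (weight = 19/29)
H(Y|Feature) = (10/29)×0.9710 + (19/29)×0.7425 = 0.8213 bits

Information Gain = 0.9294 - 0.8213 = 0.1081 bits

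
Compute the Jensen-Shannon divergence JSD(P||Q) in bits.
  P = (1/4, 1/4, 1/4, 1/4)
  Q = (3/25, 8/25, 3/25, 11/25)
0.0559 bits

Jensen-Shannon divergence is:
JSD(P||Q) = 0.5 × D_KL(P||M) + 0.5 × D_KL(Q||M)
where M = 0.5 × (P + Q) is the mixture distribution.

M = 0.5 × (1/4, 1/4, 1/4, 1/4) + 0.5 × (3/25, 8/25, 3/25, 11/25) = (0.185, 0.285, 0.185, 0.345)

D_KL(P||M) = 0.0538 bits
D_KL(Q||M) = 0.0580 bits

JSD(P||Q) = 0.5 × 0.0538 + 0.5 × 0.0580 = 0.0559 bits

Unlike KL divergence, JSD is symmetric and bounded: 0 ≤ JSD ≤ log(2).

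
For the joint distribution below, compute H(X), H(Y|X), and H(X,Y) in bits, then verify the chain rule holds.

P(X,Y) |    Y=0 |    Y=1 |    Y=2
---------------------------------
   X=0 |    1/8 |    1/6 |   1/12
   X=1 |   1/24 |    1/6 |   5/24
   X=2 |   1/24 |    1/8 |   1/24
H(X,Y) = 2.9550, H(X) = 1.5284, H(Y|X) = 1.4266 (all in bits)

Chain rule: H(X,Y) = H(X) + H(Y|X)

Left side — joint entropy directly:
H(X,Y) = -Σ p(x,y) log p(x,y) = 2.9550 bits

Right side — compute H(Y|X) from the conditional distributions:
P(X) = (3/8, 5/12, 5/24), so H(X) = 1.5284 bits
H(Y|X) = Σ_x P(X=x) · H(Y|X=x):
  P(Y|X=0) = (1/3, 4/9, 2/9), H(Y|X=0) = 1.5305, weight P(X=0) = 3/8
  P(Y|X=1) = (1/10, 2/5, 1/2), H(Y|X=1) = 1.3610, weight P(X=1) = 5/12
  P(Y|X=2) = (1/5, 3/5, 1/5), H(Y|X=2) = 1.3710, weight P(X=2) = 5/24
H(Y|X) = 1.4266 bits

H(X) + H(Y|X) = 1.5284 + 1.4266 = 2.9550 bits

Both sides equal 2.9550 bits. ✓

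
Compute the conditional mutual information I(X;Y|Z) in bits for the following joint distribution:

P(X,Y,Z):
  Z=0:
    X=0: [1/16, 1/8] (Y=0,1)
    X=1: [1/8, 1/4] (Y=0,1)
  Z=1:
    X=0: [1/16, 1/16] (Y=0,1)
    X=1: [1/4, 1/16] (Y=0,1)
0.0270 bits

Conditional mutual information: I(X;Y|Z) = H(X|Z) + H(Y|Z) - H(X,Y|Z)

H(Z) = 0.9887
H(X,Z) = 1.8829 → H(X|Z) = 0.8942
H(Y,Z) = 1.8829 → H(Y|Z) = 0.8942
H(X,Y,Z) = 2.7500 → H(X,Y|Z) = 1.7613

I(X;Y|Z) = 0.8942 + 0.8942 - 1.7613 = 0.0270 bits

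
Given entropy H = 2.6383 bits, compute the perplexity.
6.2260

Perplexity is 2^H (or exp(H) for natural log).

H = 2.6383 bits
Perplexity = 2^2.6383 = 6.2260

Interpretation: The model's uncertainty is equivalent to choosing uniformly among 6.2 options.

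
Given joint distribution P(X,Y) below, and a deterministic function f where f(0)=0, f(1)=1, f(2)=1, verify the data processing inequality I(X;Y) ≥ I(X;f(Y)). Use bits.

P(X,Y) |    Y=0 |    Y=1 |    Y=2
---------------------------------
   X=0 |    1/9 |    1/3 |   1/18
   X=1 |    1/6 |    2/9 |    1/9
I(X;Y) = 0.0378, I(X;f(Y)) = 0.0112, inequality holds: 0.0378 ≥ 0.0112

Data Processing Inequality: For any Markov chain X → Y → Z, we have I(X;Y) ≥ I(X;Z).

Here Z = f(Y) is a deterministic function of Y, forming X → Y → Z.

Original I(X;Y) = 0.0378 bits

After applying f:
P(X,Z) where Z=f(Y):
- P(X,Z=0) = P(X,Y=0)
- P(X,Z=1) = P(X,Y=1) + P(X,Y=2)

I(X;Z) = I(X;f(Y)) = 0.0112 bits

Verification: 0.0378 ≥ 0.0112 ✓

Information cannot be created by processing; the function f can only lose information about X.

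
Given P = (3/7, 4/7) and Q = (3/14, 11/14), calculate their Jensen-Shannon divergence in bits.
0.0385 bits

Jensen-Shannon divergence is:
JSD(P||Q) = 0.5 × D_KL(P||M) + 0.5 × D_KL(Q||M)
where M = 0.5 × (P + Q) is the mixture distribution.

M = 0.5 × (3/7, 4/7) + 0.5 × (3/14, 11/14) = (9/28, 19/28)

D_KL(P||M) = 0.0362 bits
D_KL(Q||M) = 0.0408 bits

JSD(P||Q) = 0.5 × 0.0362 + 0.5 × 0.0408 = 0.0385 bits

Unlike KL divergence, JSD is symmetric and bounded: 0 ≤ JSD ≤ log(2).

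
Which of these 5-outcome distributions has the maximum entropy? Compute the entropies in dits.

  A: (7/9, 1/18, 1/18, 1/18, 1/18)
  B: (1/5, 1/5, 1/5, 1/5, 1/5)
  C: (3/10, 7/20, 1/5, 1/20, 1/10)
B

For a discrete distribution over n outcomes, entropy is maximized by the uniform distribution.

Computing entropies:
H(A) = 0.3638 dits
H(B) = 0.6990 dits
H(C) = 0.6213 dits

The uniform distribution (where all probabilities equal 1/5) achieves the maximum entropy of log_10(5) = 0.6990 dits.

Distribution B has the highest entropy.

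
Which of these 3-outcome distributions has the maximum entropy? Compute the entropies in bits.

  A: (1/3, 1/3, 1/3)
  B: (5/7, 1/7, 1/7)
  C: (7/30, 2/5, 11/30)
A

For a discrete distribution over n outcomes, entropy is maximized by the uniform distribution.

Computing entropies:
H(A) = 1.5850 bits
H(B) = 1.1488 bits
H(C) = 1.5494 bits

The uniform distribution (where all probabilities equal 1/3) achieves the maximum entropy of log_2(3) = 1.5850 bits.

Distribution A has the highest entropy.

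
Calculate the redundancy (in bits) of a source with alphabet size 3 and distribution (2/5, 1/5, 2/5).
0.0630 bits

Redundancy measures how far a source is from maximum entropy:
R = H_max - H(X)

Maximum entropy for 3 symbols: H_max = log_2(3) = 1.5850 bits
Actual entropy: H(X) = 1.5219 bits
Redundancy: R = 1.5850 - 1.5219 = 0.0630 bits

This redundancy represents potential for compression: the source could be compressed by 0.0630 bits per symbol.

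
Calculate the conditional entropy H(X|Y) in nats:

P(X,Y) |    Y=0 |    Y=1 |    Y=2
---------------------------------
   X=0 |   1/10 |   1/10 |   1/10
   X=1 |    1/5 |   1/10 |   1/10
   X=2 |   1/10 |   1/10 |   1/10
1.0751 nats

Using the chain rule: H(X|Y) = H(X,Y) - H(Y)

First, compute H(X,Y) = 2.1640 nats

Marginal P(Y) = (2/5, 3/10, 3/10)
H(Y) = 1.0889 nats

H(X|Y) = H(X,Y) - H(Y) = 2.1640 - 1.0889 = 1.0751 nats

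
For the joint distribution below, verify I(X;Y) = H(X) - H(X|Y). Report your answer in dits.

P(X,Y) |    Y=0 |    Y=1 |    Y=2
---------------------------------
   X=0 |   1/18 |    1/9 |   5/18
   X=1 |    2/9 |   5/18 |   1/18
I(X;Y) = 0.0717 dits

Mutual information has multiple equivalent forms:
- I(X;Y) = H(X) - H(X|Y)
- I(X;Y) = H(Y) - H(Y|X)
- I(X;Y) = H(X) + H(Y) - H(X,Y)

Computing all quantities:
H(X) = 0.2983, H(Y) = 0.4731, H(X,Y) = 0.6997
H(X|Y) = 0.2266, H(Y|X) = 0.4014

Verification:
H(X) - H(X|Y) = 0.2983 - 0.2266 = 0.0717
H(Y) - H(Y|X) = 0.4731 - 0.4014 = 0.0717
H(X) + H(Y) - H(X,Y) = 0.2983 + 0.4731 - 0.6997 = 0.0717

All forms give I(X;Y) = 0.0717 dits. ✓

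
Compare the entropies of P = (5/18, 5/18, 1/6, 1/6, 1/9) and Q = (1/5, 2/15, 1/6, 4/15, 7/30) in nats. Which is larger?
Q

Computing entropies in nats:
H(P) = 1.5530
H(Q) = 1.5812

Distribution Q has higher entropy.

Intuition: The distribution closer to uniform (more spread out) has higher entropy.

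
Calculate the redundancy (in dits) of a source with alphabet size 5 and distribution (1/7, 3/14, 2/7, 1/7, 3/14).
0.0153 dits

Redundancy measures how far a source is from maximum entropy:
R = H_max - H(X)

Maximum entropy for 5 symbols: H_max = log_10(5) = 0.6990 dits
Actual entropy: H(X) = 0.6836 dits
Redundancy: R = 0.6990 - 0.6836 = 0.0153 dits

This redundancy represents potential for compression: the source could be compressed by 0.0153 dits per symbol.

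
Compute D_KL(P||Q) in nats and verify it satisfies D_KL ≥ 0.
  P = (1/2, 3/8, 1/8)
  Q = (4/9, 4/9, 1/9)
0.0099 nats

KL divergence satisfies the Gibbs inequality: D_KL(P||Q) ≥ 0 for all distributions P, Q.

D_KL(P||Q) = Σ p(x) log(p(x)/q(x))
Term by term:
  x=0: 1/2 × log_e[(1/2)/(4/9)] = 0.0589
  x=1: 3/8 × log_e[(3/8)/(4/9)] = -0.0637
  x=2: 1/8 × log_e[(1/8)/(1/9)] = 0.0147
D_KL(P||Q) = 0.0099 nats

D_KL(P||Q) = 0.0099 ≥ 0 ✓

This non-negativity is a fundamental property: relative entropy cannot be negative because it measures how different Q is from P.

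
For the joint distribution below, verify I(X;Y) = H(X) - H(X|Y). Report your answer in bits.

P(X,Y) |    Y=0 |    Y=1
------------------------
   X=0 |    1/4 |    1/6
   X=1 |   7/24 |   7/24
I(X;Y) = 0.0071 bits

Mutual information has multiple equivalent forms:
- I(X;Y) = H(X) - H(X|Y)
- I(X;Y) = H(Y) - H(Y|X)
- I(X;Y) = H(X) + H(Y) - H(X,Y)

Computing all quantities:
H(X) = 0.9799, H(Y) = 0.9950, H(X,Y) = 1.9678
H(X|Y) = 0.9728, H(Y|X) = 0.9879

Verification:
H(X) - H(X|Y) = 0.9799 - 0.9728 = 0.0071
H(Y) - H(Y|X) = 0.9950 - 0.9879 = 0.0071
H(X) + H(Y) - H(X,Y) = 0.9799 + 0.9950 - 1.9678 = 0.0071

All forms give I(X;Y) = 0.0071 bits. ✓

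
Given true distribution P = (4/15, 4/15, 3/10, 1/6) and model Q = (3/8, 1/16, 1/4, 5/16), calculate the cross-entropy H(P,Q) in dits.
0.6995 dits

Cross-entropy: H(P,Q) = -Σ p(x) log q(x)

Alternatively: H(P,Q) = H(P) + D_KL(P||Q)
H(P) = 0.5927 dits
D_KL(P||Q) = 0.1068 dits

H(P,Q) = 0.5927 + 0.1068 = 0.6995 dits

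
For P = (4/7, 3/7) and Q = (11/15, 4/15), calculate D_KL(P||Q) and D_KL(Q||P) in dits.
D_KL(P||Q) = 0.0264, D_KL(Q||P) = 0.0245

KL divergence is not symmetric: D_KL(P||Q) ≠ D_KL(Q||P) in general.

D_KL(P||Q) = 0.0264 dits
D_KL(Q||P) = 0.0245 dits

No, they are not equal!

This asymmetry is why KL divergence is not a true distance metric.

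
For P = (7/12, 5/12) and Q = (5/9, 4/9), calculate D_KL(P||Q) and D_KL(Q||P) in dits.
D_KL(P||Q) = 0.0007, D_KL(Q||P) = 0.0007

KL divergence is not symmetric: D_KL(P||Q) ≠ D_KL(Q||P) in general.

D_KL(P||Q) = 0.0007 dits
D_KL(Q||P) = 0.0007 dits

In this case they happen to be equal (to 4 decimal places).

This asymmetry is why KL divergence is not a true distance metric.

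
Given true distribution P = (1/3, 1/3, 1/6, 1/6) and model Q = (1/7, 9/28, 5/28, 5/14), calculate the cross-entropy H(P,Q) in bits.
2.1434 bits

Cross-entropy: H(P,Q) = -Σ p(x) log q(x)

Alternatively: H(P,Q) = H(P) + D_KL(P||Q)
H(P) = 1.9183 bits
D_KL(P||Q) = 0.2251 bits

H(P,Q) = 1.9183 + 0.2251 = 2.1434 bits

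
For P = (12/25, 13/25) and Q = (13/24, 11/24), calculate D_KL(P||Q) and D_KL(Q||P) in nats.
D_KL(P||Q) = 0.0076, D_KL(Q||P) = 0.0076

KL divergence is not symmetric: D_KL(P||Q) ≠ D_KL(Q||P) in general.

D_KL(P||Q) = 0.0076 nats
D_KL(Q||P) = 0.0076 nats

In this case they happen to be equal (to 4 decimal places).

This asymmetry is why KL divergence is not a true distance metric.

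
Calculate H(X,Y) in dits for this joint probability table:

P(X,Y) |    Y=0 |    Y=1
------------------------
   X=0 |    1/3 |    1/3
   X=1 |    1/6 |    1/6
0.5775 dits

Joint entropy is H(X,Y) = -Σ_{x,y} p(x,y) log p(x,y).

Summing over all non-zero entries:
H(X,Y) = -[1/3·log_10(1/3) + 1/3·log_10(1/3) + 1/6·log_10(1/6) + 1/6·log_10(1/6)]
H(X,Y) = 0.5775 dits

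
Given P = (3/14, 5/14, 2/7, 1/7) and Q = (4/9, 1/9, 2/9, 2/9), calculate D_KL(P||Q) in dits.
0.1170 dits

KL divergence: D_KL(P||Q) = Σ p(x) log(p(x)/q(x))

Computing term by term:
  x=0: 3/14 × log_10[(3/14)/(4/9)] = 3/14 × -0.3168 = -0.0679
  x=1: 5/14 × log_10[(5/14)/(1/9)] = 5/14 × 0.5071 = 0.1811
  x=2: 2/7 × log_10[(2/7)/(2/9)] = 2/7 × 0.1091 = 0.0312
  x=3: 1/7 × log_10[(1/7)/(2/9)] = 1/7 × -0.1919 = -0.0274

D_KL(P||Q) = 0.1170 dits

Note: KL divergence is always non-negative and equals 0 iff P = Q.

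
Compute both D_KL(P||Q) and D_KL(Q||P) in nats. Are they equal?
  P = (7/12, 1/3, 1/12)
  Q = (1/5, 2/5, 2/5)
D_KL(P||Q) = 0.4329, D_KL(Q||P) = 0.4863

KL divergence is not symmetric: D_KL(P||Q) ≠ D_KL(Q||P) in general.

D_KL(P||Q) = 0.4329 nats
D_KL(Q||P) = 0.4863 nats

No, they are not equal!

This asymmetry is why KL divergence is not a true distance metric.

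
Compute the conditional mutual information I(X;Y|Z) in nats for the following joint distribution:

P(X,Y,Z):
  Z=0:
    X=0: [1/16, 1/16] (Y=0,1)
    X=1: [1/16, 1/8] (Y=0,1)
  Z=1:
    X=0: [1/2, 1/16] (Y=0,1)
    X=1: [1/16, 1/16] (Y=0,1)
0.0474 nats

Conditional mutual information: I(X;Y|Z) = H(X|Z) + H(Y|Z) - H(X,Y|Z)

H(Z) = 0.6211
H(X,Z) = 1.1574 → H(X|Z) = 0.5363
H(Y,Z) = 1.1574 → H(Y|Z) = 0.5363
H(X,Y,Z) = 1.6462 → H(X,Y|Z) = 1.0251

I(X;Y|Z) = 0.5363 + 0.5363 - 1.0251 = 0.0474 nats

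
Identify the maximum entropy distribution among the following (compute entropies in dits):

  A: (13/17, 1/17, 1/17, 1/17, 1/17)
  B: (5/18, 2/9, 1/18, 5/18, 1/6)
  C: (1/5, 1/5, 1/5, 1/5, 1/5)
C

For a discrete distribution over n outcomes, entropy is maximized by the uniform distribution.

Computing entropies:
H(A) = 0.3786 dits
H(B) = 0.6536 dits
H(C) = 0.6990 dits

The uniform distribution (where all probabilities equal 1/5) achieves the maximum entropy of log_10(5) = 0.6990 dits.

Distribution C has the highest entropy.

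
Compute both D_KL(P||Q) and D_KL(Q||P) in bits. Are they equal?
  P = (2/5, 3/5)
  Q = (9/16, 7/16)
D_KL(P||Q) = 0.0767, D_KL(Q||P) = 0.0773

KL divergence is not symmetric: D_KL(P||Q) ≠ D_KL(Q||P) in general.

D_KL(P||Q) = 0.0767 bits
D_KL(Q||P) = 0.0773 bits

No, they are not equal!

This asymmetry is why KL divergence is not a true distance metric.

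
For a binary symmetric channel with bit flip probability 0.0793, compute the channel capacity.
0.6003 bits

For a binary symmetric channel (BSC) with error probability p:
Capacity C = 1 - H(p) bits per symbol

where H(p) = -p log₂(p) - (1-p) log₂(1-p) is the binary entropy function.

H(0.0793) = 0.3997 bits
C = 1 - 0.3997 = 0.6003 bits per symbol

This means we can reliably transmit up to 0.6003 bits of information per channel use.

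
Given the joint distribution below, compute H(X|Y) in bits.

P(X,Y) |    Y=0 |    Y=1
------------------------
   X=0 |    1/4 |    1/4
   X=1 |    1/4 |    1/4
1.0000 bits

Using the chain rule: H(X|Y) = H(X,Y) - H(Y)

First, compute H(X,Y) = 2.0000 bits

Marginal P(Y) = (1/2, 1/2)
H(Y) = 1.0000 bits

H(X|Y) = H(X,Y) - H(Y) = 2.0000 - 1.0000 = 1.0000 bits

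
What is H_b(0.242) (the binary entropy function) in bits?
0.7984 bits

The binary entropy function is:
H(p) = -p log(p) - (1-p) log(1-p)

H(0.242) = -0.242 × log_2(0.242) - 0.758 × log_2(0.758)
H(0.242) = 0.7984 bits

Note: Binary entropy is maximized at p=0.5 (H=1 bit) and minimized at p=0 or p=1 (H=0).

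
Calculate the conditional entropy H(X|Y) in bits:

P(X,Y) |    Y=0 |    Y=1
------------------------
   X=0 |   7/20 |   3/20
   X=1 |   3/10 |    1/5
0.9921 bits

Using the chain rule: H(X|Y) = H(X,Y) - H(Y)

First, compute H(X,Y) = 1.9261 bits

Marginal P(Y) = (13/20, 7/20)
H(Y) = 0.9341 bits

H(X|Y) = H(X,Y) - H(Y) = 1.9261 - 0.9341 = 0.9921 bits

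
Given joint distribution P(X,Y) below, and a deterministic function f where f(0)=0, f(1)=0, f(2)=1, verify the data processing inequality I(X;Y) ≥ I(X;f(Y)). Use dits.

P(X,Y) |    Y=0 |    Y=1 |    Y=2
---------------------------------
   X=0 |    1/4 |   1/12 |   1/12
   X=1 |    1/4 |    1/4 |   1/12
I(X;Y) = 0.0129, I(X;f(Y)) = 0.0012, inequality holds: 0.0129 ≥ 0.0012

Data Processing Inequality: For any Markov chain X → Y → Z, we have I(X;Y) ≥ I(X;Z).

Here Z = f(Y) is a deterministic function of Y, forming X → Y → Z.

Original I(X;Y) = 0.0129 dits

After applying f:
P(X,Z) where Z=f(Y):
- P(X,Z=0) = P(X,Y=0) + P(X,Y=1)
- P(X,Z=1) = P(X,Y=2)

I(X;Z) = I(X;f(Y)) = 0.0012 dits

Verification: 0.0129 ≥ 0.0012 ✓

Information cannot be created by processing; the function f can only lose information about X.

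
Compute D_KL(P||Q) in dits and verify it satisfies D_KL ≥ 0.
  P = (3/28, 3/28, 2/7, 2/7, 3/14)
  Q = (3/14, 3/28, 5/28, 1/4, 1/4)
0.0283 dits

KL divergence satisfies the Gibbs inequality: D_KL(P||Q) ≥ 0 for all distributions P, Q.

D_KL(P||Q) = Σ p(x) log(p(x)/q(x))
Term by term:
  x=0: 3/28 × log_10[(3/28)/(3/14)] = -0.0323
  x=1: 3/28 × log_10[(3/28)/(3/28)] = 0.0000
  x=2: 2/7 × log_10[(2/7)/(5/28)] = 0.0583
  x=3: 2/7 × log_10[(2/7)/(1/4)] = 0.0166
  x=4: 3/14 × log_10[(3/14)/(1/4)] = -0.0143
D_KL(P||Q) = 0.0283 dits

D_KL(P||Q) = 0.0283 ≥ 0 ✓

This non-negativity is a fundamental property: relative entropy cannot be negative because it measures how different Q is from P.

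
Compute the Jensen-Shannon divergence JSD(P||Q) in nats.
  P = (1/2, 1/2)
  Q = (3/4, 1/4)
0.0338 nats

Jensen-Shannon divergence is:
JSD(P||Q) = 0.5 × D_KL(P||M) + 0.5 × D_KL(Q||M)
where M = 0.5 × (P + Q) is the mixture distribution.

M = 0.5 × (1/2, 1/2) + 0.5 × (3/4, 1/4) = (5/8, 3/8)

D_KL(P||M) = 0.0323 nats
D_KL(Q||M) = 0.0354 nats

JSD(P||Q) = 0.5 × 0.0323 + 0.5 × 0.0354 = 0.0338 nats

Unlike KL divergence, JSD is symmetric and bounded: 0 ≤ JSD ≤ log(2).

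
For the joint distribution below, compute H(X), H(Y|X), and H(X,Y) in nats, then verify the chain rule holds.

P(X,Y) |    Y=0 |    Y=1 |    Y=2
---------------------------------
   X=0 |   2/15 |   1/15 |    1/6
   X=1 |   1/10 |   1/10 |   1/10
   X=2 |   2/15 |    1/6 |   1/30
H(X,Y) = 2.1192, H(X) = 1.0953, H(Y|X) = 1.0240 (all in nats)

Chain rule: H(X,Y) = H(X) + H(Y|X)

Left side — joint entropy directly:
H(X,Y) = -Σ p(x,y) log p(x,y) = 2.1192 nats

Right side — compute H(Y|X) from the conditional distributions:
P(X) = (11/30, 3/10, 1/3), so H(X) = 1.0953 nats
H(Y|X) = Σ_x P(X=x) · H(Y|X=x):
  P(Y|X=0) = (4/11, 2/11, 5/11), H(Y|X=0) = 1.0362, weight P(X=0) = 11/30
  P(Y|X=1) = (1/3, 1/3, 1/3), H(Y|X=1) = 1.0986, weight P(X=1) = 3/10
  P(Y|X=2) = (2/5, 1/2, 1/10), H(Y|X=2) = 0.9433, weight P(X=2) = 1/3
H(Y|X) = 1.0240 nats

H(X) + H(Y|X) = 1.0953 + 1.0240 = 2.1192 nats

Both sides equal 2.1192 nats. ✓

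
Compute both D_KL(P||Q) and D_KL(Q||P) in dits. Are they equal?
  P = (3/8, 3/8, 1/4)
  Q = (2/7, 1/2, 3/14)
D_KL(P||Q) = 0.0142, D_KL(Q||P) = 0.0144

KL divergence is not symmetric: D_KL(P||Q) ≠ D_KL(Q||P) in general.

D_KL(P||Q) = 0.0142 dits
D_KL(Q||P) = 0.0144 dits

No, they are not equal!

This asymmetry is why KL divergence is not a true distance metric.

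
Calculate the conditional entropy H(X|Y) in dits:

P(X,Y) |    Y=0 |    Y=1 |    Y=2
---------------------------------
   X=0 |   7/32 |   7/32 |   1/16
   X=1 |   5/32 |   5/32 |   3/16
0.2823 dits

Using the chain rule: H(X|Y) = H(X,Y) - H(Y)

First, compute H(X,Y) = 0.7523 dits

Marginal P(Y) = (3/8, 3/8, 1/4)
H(Y) = 0.4700 dits

H(X|Y) = H(X,Y) - H(Y) = 0.7523 - 0.4700 = 0.2823 dits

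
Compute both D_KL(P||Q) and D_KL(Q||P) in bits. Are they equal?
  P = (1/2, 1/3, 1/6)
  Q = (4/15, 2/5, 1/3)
D_KL(P||Q) = 0.1991, D_KL(Q||P) = 0.1967

KL divergence is not symmetric: D_KL(P||Q) ≠ D_KL(Q||P) in general.

D_KL(P||Q) = 0.1991 bits
D_KL(Q||P) = 0.1967 bits

No, they are not equal!

This asymmetry is why KL divergence is not a true distance metric.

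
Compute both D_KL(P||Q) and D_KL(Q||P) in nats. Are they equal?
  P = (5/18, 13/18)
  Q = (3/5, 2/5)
D_KL(P||Q) = 0.2128, D_KL(Q||P) = 0.2257

KL divergence is not symmetric: D_KL(P||Q) ≠ D_KL(Q||P) in general.

D_KL(P||Q) = 0.2128 nats
D_KL(Q||P) = 0.2257 nats

No, they are not equal!

This asymmetry is why KL divergence is not a true distance metric.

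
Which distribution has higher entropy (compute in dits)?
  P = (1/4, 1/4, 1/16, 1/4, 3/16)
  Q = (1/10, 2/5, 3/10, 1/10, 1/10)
P

Computing entropies in dits:
H(P) = 0.6631
H(Q) = 0.6160

Distribution P has higher entropy.

Intuition: The distribution closer to uniform (more spread out) has higher entropy.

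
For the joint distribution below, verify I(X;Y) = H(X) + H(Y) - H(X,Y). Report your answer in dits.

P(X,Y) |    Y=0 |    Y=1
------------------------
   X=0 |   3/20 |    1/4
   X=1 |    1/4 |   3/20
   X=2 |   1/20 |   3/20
I(X;Y) = 0.0202 dits

Mutual information has multiple equivalent forms:
- I(X;Y) = H(X) - H(X|Y)
- I(X;Y) = H(Y) - H(Y|X)
- I(X;Y) = H(X) + H(Y) - H(X,Y)

Computing all quantities:
H(X) = 0.4581, H(Y) = 0.2989, H(X,Y) = 0.7368
H(X|Y) = 0.4380, H(Y|X) = 0.2787

Verification:
H(X) - H(X|Y) = 0.4581 - 0.4380 = 0.0202
H(Y) - H(Y|X) = 0.2989 - 0.2787 = 0.0202
H(X) + H(Y) - H(X,Y) = 0.4581 + 0.2989 - 0.7368 = 0.0202

All forms give I(X;Y) = 0.0202 dits. ✓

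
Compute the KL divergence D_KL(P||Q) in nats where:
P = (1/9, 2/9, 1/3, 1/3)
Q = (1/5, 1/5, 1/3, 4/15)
0.0325 nats

KL divergence: D_KL(P||Q) = Σ p(x) log(p(x)/q(x))

Computing term by term:
  x=0: 1/9 × log_e[(1/9)/(1/5)] = 1/9 × -0.5878 = -0.0653
  x=1: 2/9 × log_e[(2/9)/(1/5)] = 2/9 × 0.1054 = 0.0234
  x=2: 1/3 × log_e[(1/3)/(1/3)] = 1/3 × 0.0000 = 0.0000
  x=3: 1/3 × log_e[(1/3)/(4/15)] = 1/3 × 0.2231 = 0.0744

D_KL(P||Q) = 0.0325 nats

Note: KL divergence is always non-negative and equals 0 iff P = Q.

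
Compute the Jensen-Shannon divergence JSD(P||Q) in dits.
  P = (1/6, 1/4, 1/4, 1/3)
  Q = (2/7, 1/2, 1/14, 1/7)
0.0326 dits

Jensen-Shannon divergence is:
JSD(P||Q) = 0.5 × D_KL(P||M) + 0.5 × D_KL(Q||M)
where M = 0.5 × (P + Q) is the mixture distribution.

M = 0.5 × (1/6, 1/4, 1/4, 1/3) + 0.5 × (2/7, 1/2, 1/14, 1/7) = (0.22619, 3/8, 0.160714, 5/21)

D_KL(P||M) = 0.0306 dits
D_KL(Q||M) = 0.0346 dits

JSD(P||Q) = 0.5 × 0.0306 + 0.5 × 0.0346 = 0.0326 dits

Unlike KL divergence, JSD is symmetric and bounded: 0 ≤ JSD ≤ log(2).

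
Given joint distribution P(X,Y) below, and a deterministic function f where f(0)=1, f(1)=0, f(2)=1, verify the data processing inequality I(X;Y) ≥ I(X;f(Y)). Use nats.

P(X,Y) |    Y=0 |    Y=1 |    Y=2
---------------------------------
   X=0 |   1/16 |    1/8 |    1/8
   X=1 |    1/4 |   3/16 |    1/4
I(X;Y) = 0.0157, I(X;f(Y)) = 0.0079, inequality holds: 0.0157 ≥ 0.0079

Data Processing Inequality: For any Markov chain X → Y → Z, we have I(X;Y) ≥ I(X;Z).

Here Z = f(Y) is a deterministic function of Y, forming X → Y → Z.

Original I(X;Y) = 0.0157 nats

After applying f:
P(X,Z) where Z=f(Y):
- P(X,Z=0) = P(X,Y=1)
- P(X,Z=1) = P(X,Y=0) + P(X,Y=2)

I(X;Z) = I(X;f(Y)) = 0.0079 nats

Verification: 0.0157 ≥ 0.0079 ✓

Information cannot be created by processing; the function f can only lose information about X.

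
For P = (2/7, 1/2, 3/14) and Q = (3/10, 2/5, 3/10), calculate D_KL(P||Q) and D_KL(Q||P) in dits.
D_KL(P||Q) = 0.0111, D_KL(Q||P) = 0.0114

KL divergence is not symmetric: D_KL(P||Q) ≠ D_KL(Q||P) in general.

D_KL(P||Q) = 0.0111 dits
D_KL(Q||P) = 0.0114 dits

No, they are not equal!

This asymmetry is why KL divergence is not a true distance metric.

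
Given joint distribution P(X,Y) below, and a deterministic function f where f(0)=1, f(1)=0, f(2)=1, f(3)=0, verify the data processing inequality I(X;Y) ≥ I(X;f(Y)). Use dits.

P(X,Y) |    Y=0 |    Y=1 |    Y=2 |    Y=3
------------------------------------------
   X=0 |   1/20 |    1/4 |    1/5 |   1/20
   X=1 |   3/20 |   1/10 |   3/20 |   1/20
I(X;Y) = 0.0252, I(X;f(Y)) = 0.0099, inequality holds: 0.0252 ≥ 0.0099

Data Processing Inequality: For any Markov chain X → Y → Z, we have I(X;Y) ≥ I(X;Z).

Here Z = f(Y) is a deterministic function of Y, forming X → Y → Z.

Original I(X;Y) = 0.0252 dits

After applying f:
P(X,Z) where Z=f(Y):
- P(X,Z=0) = P(X,Y=1) + P(X,Y=3)
- P(X,Z=1) = P(X,Y=0) + P(X,Y=2)

I(X;Z) = I(X;f(Y)) = 0.0099 dits

Verification: 0.0252 ≥ 0.0099 ✓

Information cannot be created by processing; the function f can only lose information about X.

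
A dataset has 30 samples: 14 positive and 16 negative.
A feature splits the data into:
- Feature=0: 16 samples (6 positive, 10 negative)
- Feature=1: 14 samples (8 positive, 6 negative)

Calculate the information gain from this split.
0.0280 bits

Information Gain = H(Y) - H(Y|Feature)

Before split:
P(positive) = 14/30 = 0.4667
H(Y) = 0.9968 bits

After split:
Feature=0: H = 0.9544 bits (weight = 16/30)
Feature=1: H = 0.9852 bits (weight = 14/30)
H(Y|Feature) = (16/30)×0.9544 + (14/30)×0.9852 = 0.9688 bits

Information Gain = 0.9968 - 0.9688 = 0.0280 bits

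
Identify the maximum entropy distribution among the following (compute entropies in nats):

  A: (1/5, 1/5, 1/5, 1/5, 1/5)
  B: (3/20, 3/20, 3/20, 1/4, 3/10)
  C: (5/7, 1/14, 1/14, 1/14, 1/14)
A

For a discrete distribution over n outcomes, entropy is maximized by the uniform distribution.

Computing entropies:
H(A) = 1.6094 nats
H(B) = 1.5615 nats
H(C) = 0.9944 nats

The uniform distribution (where all probabilities equal 1/5) achieves the maximum entropy of log_e(5) = 1.6094 nats.

Distribution A has the highest entropy.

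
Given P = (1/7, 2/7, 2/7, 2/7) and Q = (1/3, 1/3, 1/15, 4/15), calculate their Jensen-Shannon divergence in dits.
0.0249 dits

Jensen-Shannon divergence is:
JSD(P||Q) = 0.5 × D_KL(P||M) + 0.5 × D_KL(Q||M)
where M = 0.5 × (P + Q) is the mixture distribution.

M = 0.5 × (1/7, 2/7, 2/7, 2/7) + 0.5 × (1/3, 1/3, 1/15, 4/15) = (5/21, 0.309524, 0.17619, 0.27619)

D_KL(P||M) = 0.0226 dits
D_KL(Q||M) = 0.0272 dits

JSD(P||Q) = 0.5 × 0.0226 + 0.5 × 0.0272 = 0.0249 dits

Unlike KL divergence, JSD is symmetric and bounded: 0 ≤ JSD ≤ log(2).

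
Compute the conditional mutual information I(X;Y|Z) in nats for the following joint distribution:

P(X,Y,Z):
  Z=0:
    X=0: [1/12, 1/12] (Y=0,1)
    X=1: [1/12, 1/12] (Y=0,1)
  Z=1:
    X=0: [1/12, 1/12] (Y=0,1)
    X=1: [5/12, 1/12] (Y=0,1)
0.0341 nats

Conditional mutual information: I(X;Y|Z) = H(X|Z) + H(Y|Z) - H(X,Y|Z)

H(Z) = 0.6365
H(X,Z) = 1.2425 → H(X|Z) = 0.6059
H(Y,Z) = 1.2425 → H(Y|Z) = 0.6059
H(X,Y,Z) = 1.8143 → H(X,Y|Z) = 1.1778

I(X;Y|Z) = 0.6059 + 0.6059 - 1.1778 = 0.0341 nats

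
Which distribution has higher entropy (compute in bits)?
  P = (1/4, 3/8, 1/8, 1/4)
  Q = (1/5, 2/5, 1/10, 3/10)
P

Computing entropies in bits:
H(P) = 1.9056
H(Q) = 1.8464

Distribution P has higher entropy.

Intuition: The distribution closer to uniform (more spread out) has higher entropy.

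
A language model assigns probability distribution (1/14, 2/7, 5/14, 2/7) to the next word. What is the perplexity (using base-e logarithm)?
3.5683

Perplexity is e^H (or exp(H) for natural log).

First, H = -Σ p log p = 1.2721 nats
Perplexity = e^1.2721 = 3.5683

Interpretation: The model's uncertainty is equivalent to choosing uniformly among 3.6 options.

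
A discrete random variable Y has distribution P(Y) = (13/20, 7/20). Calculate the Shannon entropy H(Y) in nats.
0.6474 nats

Shannon entropy is H(X) = -Σ p(x) log p(x).

For P = (13/20, 7/20):
H = -13/20 × log_e(13/20) -7/20 × log_e(7/20)
H = 0.6474 nats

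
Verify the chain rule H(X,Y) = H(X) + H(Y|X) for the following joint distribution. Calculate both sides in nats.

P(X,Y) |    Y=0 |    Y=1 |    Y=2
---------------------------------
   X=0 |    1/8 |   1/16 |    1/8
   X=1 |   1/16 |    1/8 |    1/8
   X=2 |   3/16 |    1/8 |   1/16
H(X,Y) = 2.1334, H(X) = 1.0948, H(Y|X) = 1.0386 (all in nats)

Chain rule: H(X,Y) = H(X) + H(Y|X)

Left side — joint entropy directly:
H(X,Y) = -Σ p(x,y) log p(x,y) = 2.1334 nats

Right side — compute H(Y|X) from the conditional distributions:
P(X) = (5/16, 5/16, 3/8), so H(X) = 1.0948 nats
H(Y|X) = Σ_x P(X=x) · H(Y|X=x):
  P(Y|X=0) = (2/5, 1/5, 2/5), H(Y|X=0) = 1.0549, weight P(X=0) = 5/16
  P(Y|X=1) = (1/5, 2/5, 2/5), H(Y|X=1) = 1.0549, weight P(X=1) = 5/16
  P(Y|X=2) = (1/2, 1/3, 1/6), H(Y|X=2) = 1.0114, weight P(X=2) = 3/8
H(Y|X) = 1.0386 nats

H(X) + H(Y|X) = 1.0948 + 1.0386 = 2.1334 nats

Both sides equal 2.1334 nats. ✓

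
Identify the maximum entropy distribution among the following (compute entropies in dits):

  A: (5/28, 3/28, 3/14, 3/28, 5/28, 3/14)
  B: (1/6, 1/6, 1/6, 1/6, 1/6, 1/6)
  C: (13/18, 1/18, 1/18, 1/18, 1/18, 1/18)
B

For a discrete distribution over n outcomes, entropy is maximized by the uniform distribution.

Computing entropies:
H(A) = 0.7618 dits
H(B) = 0.7782 dits
H(C) = 0.4508 dits

The uniform distribution (where all probabilities equal 1/6) achieves the maximum entropy of log_10(6) = 0.7782 dits.

Distribution B has the highest entropy.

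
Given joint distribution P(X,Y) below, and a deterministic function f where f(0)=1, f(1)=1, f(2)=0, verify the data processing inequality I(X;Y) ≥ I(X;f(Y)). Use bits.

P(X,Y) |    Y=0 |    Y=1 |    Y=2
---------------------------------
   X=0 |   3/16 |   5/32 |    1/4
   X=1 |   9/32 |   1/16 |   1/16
I(X;Y) = 0.1049, I(X;f(Y)) = 0.0614, inequality holds: 0.1049 ≥ 0.0614

Data Processing Inequality: For any Markov chain X → Y → Z, we have I(X;Y) ≥ I(X;Z).

Here Z = f(Y) is a deterministic function of Y, forming X → Y → Z.

Original I(X;Y) = 0.1049 bits

After applying f:
P(X,Z) where Z=f(Y):
- P(X,Z=0) = P(X,Y=2)
- P(X,Z=1) = P(X,Y=0) + P(X,Y=1)

I(X;Z) = I(X;f(Y)) = 0.0614 bits

Verification: 0.1049 ≥ 0.0614 ✓

Information cannot be created by processing; the function f can only lose information about X.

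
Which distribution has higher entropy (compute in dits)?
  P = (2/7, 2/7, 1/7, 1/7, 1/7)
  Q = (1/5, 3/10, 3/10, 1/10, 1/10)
P

Computing entropies in dits:
H(P) = 0.6731
H(Q) = 0.6535

Distribution P has higher entropy.

Intuition: The distribution closer to uniform (more spread out) has higher entropy.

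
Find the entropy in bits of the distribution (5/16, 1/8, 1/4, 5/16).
1.9238 bits

Shannon entropy is H(X) = -Σ p(x) log p(x).

For P = (5/16, 1/8, 1/4, 5/16):
H = -5/16 × log_2(5/16) -1/8 × log_2(1/8) -1/4 × log_2(1/4) -5/16 × log_2(5/16)
H = 1.9238 bits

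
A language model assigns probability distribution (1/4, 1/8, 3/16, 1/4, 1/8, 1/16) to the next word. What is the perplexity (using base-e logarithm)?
5.4749

Perplexity is e^H (or exp(H) for natural log).

First, H = -Σ p log p = 1.7002 nats
Perplexity = e^1.7002 = 5.4749

Interpretation: The model's uncertainty is equivalent to choosing uniformly among 5.5 options.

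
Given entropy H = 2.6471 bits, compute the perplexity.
6.2641

Perplexity is 2^H (or exp(H) for natural log).

H = 2.6471 bits
Perplexity = 2^2.6471 = 6.2641

Interpretation: The model's uncertainty is equivalent to choosing uniformly among 6.3 options.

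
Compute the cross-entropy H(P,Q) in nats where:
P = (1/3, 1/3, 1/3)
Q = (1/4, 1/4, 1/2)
1.1552 nats

Cross-entropy: H(P,Q) = -Σ p(x) log q(x)

Alternatively: H(P,Q) = H(P) + D_KL(P||Q)
H(P) = 1.0986 nats
D_KL(P||Q) = 0.0566 nats

H(P,Q) = 1.0986 + 0.0566 = 1.1552 nats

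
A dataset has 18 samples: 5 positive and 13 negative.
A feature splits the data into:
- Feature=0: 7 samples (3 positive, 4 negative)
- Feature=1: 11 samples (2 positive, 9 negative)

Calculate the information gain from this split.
0.0512 bits

Information Gain = H(Y) - H(Y|Feature)

Before split:
P(positive) = 5/18 = 0.2778
H(Y) = 0.8524 bits

After split:
Feature=0: H = 0.9852 bits (weight = 7/18)
Feature=1: H = 0.6840 bits (weight = 11/18)
H(Y|Feature) = (7/18)×0.9852 + (11/18)×0.6840 = 0.8012 bits

Information Gain = 0.8524 - 0.8012 = 0.0512 bits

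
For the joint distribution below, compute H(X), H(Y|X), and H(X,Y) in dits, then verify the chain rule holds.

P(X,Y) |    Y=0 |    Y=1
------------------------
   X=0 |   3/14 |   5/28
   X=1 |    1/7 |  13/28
H(X,Y) = 0.5524, H(X) = 0.2910, H(Y|X) = 0.2614 (all in dits)

Chain rule: H(X,Y) = H(X) + H(Y|X)

Left side — joint entropy directly:
H(X,Y) = -Σ p(x,y) log p(x,y) = 0.5524 dits

Right side — compute H(Y|X) from the conditional distributions:
P(X) = (11/28, 17/28), so H(X) = 0.2910 dits
H(Y|X) = Σ_x P(X=x) · H(Y|X=x):
  P(Y|X=0) = (6/11, 5/11), H(Y|X=0) = 0.2992, weight P(X=0) = 11/28
  P(Y|X=1) = (4/17, 13/17), H(Y|X=1) = 0.2369, weight P(X=1) = 17/28
H(Y|X) = 0.2614 dits

H(X) + H(Y|X) = 0.2910 + 0.2614 = 0.5524 dits

Both sides equal 0.5524 dits. ✓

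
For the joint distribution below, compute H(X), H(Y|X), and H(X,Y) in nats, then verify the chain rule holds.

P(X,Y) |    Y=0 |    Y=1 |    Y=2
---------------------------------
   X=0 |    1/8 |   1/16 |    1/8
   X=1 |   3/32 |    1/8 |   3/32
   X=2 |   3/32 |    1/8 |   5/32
H(X,Y) = 2.1688, H(X) = 1.0948, H(Y|X) = 1.0740 (all in nats)

Chain rule: H(X,Y) = H(X) + H(Y|X)

Left side — joint entropy directly:
H(X,Y) = -Σ p(x,y) log p(x,y) = 2.1688 nats

Right side — compute H(Y|X) from the conditional distributions:
P(X) = (5/16, 5/16, 3/8), so H(X) = 1.0948 nats
H(Y|X) = Σ_x P(X=x) · H(Y|X=x):
  P(Y|X=0) = (2/5, 1/5, 2/5), H(Y|X=0) = 1.0549, weight P(X=0) = 5/16
  P(Y|X=1) = (3/10, 2/5, 3/10), H(Y|X=1) = 1.0889, weight P(X=1) = 5/16
  P(Y|X=2) = (1/4, 1/3, 5/12), H(Y|X=2) = 1.0776, weight P(X=2) = 3/8
H(Y|X) = 1.0740 nats

H(X) + H(Y|X) = 1.0948 + 1.0740 = 2.1688 nats

Both sides equal 2.1688 nats. ✓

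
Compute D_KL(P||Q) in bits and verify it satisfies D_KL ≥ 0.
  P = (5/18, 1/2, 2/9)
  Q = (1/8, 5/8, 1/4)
0.1213 bits

KL divergence satisfies the Gibbs inequality: D_KL(P||Q) ≥ 0 for all distributions P, Q.

D_KL(P||Q) = Σ p(x) log(p(x)/q(x))
Term by term:
  x=0: 5/18 × log_2[(5/18)/(1/8)] = 0.3200
  x=1: 1/2 × log_2[(1/2)/(5/8)] = -0.1610
  x=2: 2/9 × log_2[(2/9)/(1/4)] = -0.0378
D_KL(P||Q) = 0.1213 bits

D_KL(P||Q) = 0.1213 ≥ 0 ✓

This non-negativity is a fundamental property: relative entropy cannot be negative because it measures how different Q is from P.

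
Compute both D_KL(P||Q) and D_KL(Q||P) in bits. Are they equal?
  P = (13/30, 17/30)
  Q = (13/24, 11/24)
D_KL(P||Q) = 0.0340, D_KL(Q||P) = 0.0341

KL divergence is not symmetric: D_KL(P||Q) ≠ D_KL(Q||P) in general.

D_KL(P||Q) = 0.0340 bits
D_KL(Q||P) = 0.0341 bits

No, they are not equal!

This asymmetry is why KL divergence is not a true distance metric.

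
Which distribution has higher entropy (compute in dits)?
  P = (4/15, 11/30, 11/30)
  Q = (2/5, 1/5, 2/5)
P

Computing entropies in dits:
H(P) = 0.4726
H(Q) = 0.4581

Distribution P has higher entropy.

Intuition: The distribution closer to uniform (more spread out) has higher entropy.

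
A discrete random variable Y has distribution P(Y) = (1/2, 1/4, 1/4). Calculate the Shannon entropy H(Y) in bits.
1.5000 bits

Shannon entropy is H(X) = -Σ p(x) log p(x).

For P = (1/2, 1/4, 1/4):
H = -1/2 × log_2(1/2) -1/4 × log_2(1/4) -1/4 × log_2(1/4)
H = 1.5000 bits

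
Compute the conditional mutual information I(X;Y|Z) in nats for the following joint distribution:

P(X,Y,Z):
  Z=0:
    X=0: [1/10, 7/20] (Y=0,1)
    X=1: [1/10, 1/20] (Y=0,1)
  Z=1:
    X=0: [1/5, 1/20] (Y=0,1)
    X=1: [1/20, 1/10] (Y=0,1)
0.0921 nats

Conditional mutual information: I(X;Y|Z) = H(X|Z) + H(Y|Z) - H(X,Y|Z)

H(Z) = 0.6730
H(X,Z) = 1.2750 → H(X|Z) = 0.6020
H(Y,Z) = 1.3195 → H(Y|Z) = 0.6465
H(X,Y,Z) = 1.8295 → H(X,Y|Z) = 1.1564

I(X;Y|Z) = 0.6020 + 0.6465 - 1.1564 = 0.0921 nats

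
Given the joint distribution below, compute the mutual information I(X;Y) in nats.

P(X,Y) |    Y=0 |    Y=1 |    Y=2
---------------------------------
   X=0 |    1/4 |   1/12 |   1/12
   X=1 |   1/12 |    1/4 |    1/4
0.1169 nats

Mutual information: I(X;Y) = H(X) + H(Y) - H(X,Y)

Marginals:
P(X) = (5/12, 7/12), H(X) = 0.6792 nats
P(Y) = (1/3, 1/3, 1/3), H(Y) = 1.0986 nats

Joint entropy: H(X,Y) = 1.6609 nats

I(X;Y) = 0.6792 + 1.0986 - 1.6609 = 0.1169 nats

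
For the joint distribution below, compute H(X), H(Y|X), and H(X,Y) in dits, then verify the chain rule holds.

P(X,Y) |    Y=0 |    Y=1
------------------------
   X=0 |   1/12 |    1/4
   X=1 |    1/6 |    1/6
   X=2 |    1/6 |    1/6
H(X,Y) = 0.7592, H(X) = 0.4771, H(Y|X) = 0.2821 (all in dits)

Chain rule: H(X,Y) = H(X) + H(Y|X)

Left side — joint entropy directly:
H(X,Y) = -Σ p(x,y) log p(x,y) = 0.7592 dits

Right side — compute H(Y|X) from the conditional distributions:
P(X) = (1/3, 1/3, 1/3), so H(X) = 0.4771 dits
H(Y|X) = Σ_x P(X=x) · H(Y|X=x):
  P(Y|X=0) = (1/4, 3/4), H(Y|X=0) = 0.2442, weight P(X=0) = 1/3
  P(Y|X=1) = (1/2, 1/2), H(Y|X=1) = 0.3010, weight P(X=1) = 1/3
  P(Y|X=2) = (1/2, 1/2), H(Y|X=2) = 0.3010, weight P(X=2) = 1/3
H(Y|X) = 0.2821 dits

H(X) + H(Y|X) = 0.4771 + 0.2821 = 0.7592 dits

Both sides equal 0.7592 dits. ✓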